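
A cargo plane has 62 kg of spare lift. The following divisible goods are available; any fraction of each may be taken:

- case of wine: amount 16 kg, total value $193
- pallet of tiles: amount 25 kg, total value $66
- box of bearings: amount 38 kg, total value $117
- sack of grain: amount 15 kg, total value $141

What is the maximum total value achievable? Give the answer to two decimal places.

429.45

Take in order of value per unit:
- case of wine (193/16 per unit): all 16 → value 193, running total 193.00
- sack of grain (141/15 per unit): all 15 → value 141, running total 334.00
- box of bearings (117/38 per unit): 31 of 38 → value 31×117/38 = 95.4474, running total 429.45
Total 429.45.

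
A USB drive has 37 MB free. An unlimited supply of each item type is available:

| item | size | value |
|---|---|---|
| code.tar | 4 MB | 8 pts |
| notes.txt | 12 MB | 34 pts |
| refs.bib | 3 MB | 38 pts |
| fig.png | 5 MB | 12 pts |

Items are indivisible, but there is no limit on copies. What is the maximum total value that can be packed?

Best value-per-unit is refs.bib at 38/3, and filling with it alone uses size 12×3=36. No mix of the others beats 12×38 = 456.

456 pts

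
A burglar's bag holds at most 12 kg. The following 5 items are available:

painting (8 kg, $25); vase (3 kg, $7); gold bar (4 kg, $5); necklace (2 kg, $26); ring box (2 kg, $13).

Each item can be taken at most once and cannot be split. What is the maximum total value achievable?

Check high-value combinations within 12 kg:
- painting+necklace+ring box: weight 8+2+2=12, value 25+26+13=64
- painting+necklace: weight 8+2=10, value 25+26=51
- vase+gold bar+necklace+ring box: weight 3+4+2+2=11, value 7+5+26+13=51
Best: $64.

$64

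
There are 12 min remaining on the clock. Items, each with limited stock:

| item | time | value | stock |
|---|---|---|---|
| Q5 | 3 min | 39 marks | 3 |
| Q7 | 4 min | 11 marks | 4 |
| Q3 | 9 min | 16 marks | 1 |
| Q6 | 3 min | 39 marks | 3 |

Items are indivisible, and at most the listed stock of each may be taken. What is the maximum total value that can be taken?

Top feasible selections:
- 1×Q5 + 3×Q6: time 12, value 156
- 2×Q5 + 2×Q6: time 12, value 156
Best: 156 marks.

156 marks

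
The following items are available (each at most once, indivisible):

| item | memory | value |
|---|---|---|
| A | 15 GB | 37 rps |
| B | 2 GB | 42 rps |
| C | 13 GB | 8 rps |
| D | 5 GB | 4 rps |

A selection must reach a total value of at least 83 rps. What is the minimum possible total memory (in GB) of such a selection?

Subsets with value ≥ 83, sorted by total memory:
- A+B+D: memory 22, value 83
- A+B+C: memory 30, value 87
- A+B+C+D: memory 35, value 91
Minimum memory: 22 GB.

22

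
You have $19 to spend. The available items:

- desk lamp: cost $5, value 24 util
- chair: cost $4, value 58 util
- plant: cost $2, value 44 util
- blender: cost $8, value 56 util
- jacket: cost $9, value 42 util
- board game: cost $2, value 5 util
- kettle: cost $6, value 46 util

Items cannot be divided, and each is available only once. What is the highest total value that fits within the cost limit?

182 util

Check high-value combinations within $19:
- desk lamp+chair+plant+blender: cost 5+4+2+8=19, value 24+58+44+56=182
- desk lamp+chair+plant+board game+kettle: cost 5+4+2+2+6=19, value 24+58+44+5+46=177
- desk lamp+chair+plant+kettle: cost 5+4+2+6=17, value 24+58+44+46=172
- chair+plant+blender+board game: cost 4+2+8+2=16, value 58+44+56+5=163
- chair+blender+kettle: cost 4+8+6=18, value 58+56+46=160
Best: 182 util.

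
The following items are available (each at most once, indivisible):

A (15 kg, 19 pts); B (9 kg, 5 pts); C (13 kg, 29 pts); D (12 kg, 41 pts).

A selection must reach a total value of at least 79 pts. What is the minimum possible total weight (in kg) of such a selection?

Subsets with value ≥ 79, sorted by total weight:
- A+C+D: weight 40, value 89
- A+B+C+D: weight 49, value 94
Minimum weight: 40 kg.

40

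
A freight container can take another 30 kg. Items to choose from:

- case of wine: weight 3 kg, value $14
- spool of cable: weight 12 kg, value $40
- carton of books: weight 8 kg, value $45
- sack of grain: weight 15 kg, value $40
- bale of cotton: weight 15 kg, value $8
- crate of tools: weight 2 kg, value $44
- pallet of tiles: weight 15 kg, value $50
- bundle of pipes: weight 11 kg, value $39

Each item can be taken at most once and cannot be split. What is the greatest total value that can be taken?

This is a 0/1 knapsack; check combinations near the capacity.
- case of wine+carton of books+crate of tools+pallet of tiles: weight 3+8+2+15=28, value 14+45+44+50=153
- case of wine+spool of cable+carton of books+crate of tools: weight 3+12+8+2=25, value 14+40+45+44=143
- case of wine+carton of books+sack of grain+crate of tools: weight 3+8+15+2=28, value 14+45+40+44=143
Best: $153.

$153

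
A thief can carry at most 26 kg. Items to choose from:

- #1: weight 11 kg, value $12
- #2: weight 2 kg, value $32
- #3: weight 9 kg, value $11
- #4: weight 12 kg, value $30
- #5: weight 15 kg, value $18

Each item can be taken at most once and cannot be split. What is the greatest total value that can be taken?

$74

Check high-value combinations within 26 kg:
- #1+#2+#4: weight 11+2+12=25, value 12+32+30=74
- #2+#3+#4: weight 2+9+12=23, value 32+11+30=73
- #2+#4: weight 2+12=14, value 32+30=62
Best: $74.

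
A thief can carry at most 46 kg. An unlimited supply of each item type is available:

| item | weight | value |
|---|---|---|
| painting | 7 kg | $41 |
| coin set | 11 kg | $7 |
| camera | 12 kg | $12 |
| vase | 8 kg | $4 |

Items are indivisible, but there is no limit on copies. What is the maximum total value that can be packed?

Best value-per-unit is painting at 41/7, and filling with it alone uses weight 6×7=42. No mix of the others beats 6×41 = 246.

$246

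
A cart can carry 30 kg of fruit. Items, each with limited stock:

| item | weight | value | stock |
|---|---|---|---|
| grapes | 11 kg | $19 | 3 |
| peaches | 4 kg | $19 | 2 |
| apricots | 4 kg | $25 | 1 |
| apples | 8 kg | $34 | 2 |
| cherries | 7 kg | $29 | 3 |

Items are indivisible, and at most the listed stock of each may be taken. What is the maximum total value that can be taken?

Best selections within weight 30 and stock limits:
- 1×peaches + 1×apricots + 1×apples + 2×cherries: weight 30, value 136
- 2×peaches + 1×apricots + 2×apples: weight 28, value 131
- 1×peaches + 1×apricots + 3×cherries: weight 29, value 131
Best: $136.

$136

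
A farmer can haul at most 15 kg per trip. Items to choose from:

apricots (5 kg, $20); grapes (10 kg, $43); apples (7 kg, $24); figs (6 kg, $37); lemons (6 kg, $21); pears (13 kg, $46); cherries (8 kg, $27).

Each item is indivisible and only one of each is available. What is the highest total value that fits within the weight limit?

Check high-value combinations within 15 kg:
- figs+cherries: weight 6+8=14, value 37+27=64
- apricots+grapes: weight 5+10=15, value 20+43=63
- apples+figs: weight 7+6=13, value 24+37=61
- figs+lemons: weight 6+6=12, value 37+21=58
- apricots+figs: weight 5+6=11, value 20+37=57
Best: $64.

$64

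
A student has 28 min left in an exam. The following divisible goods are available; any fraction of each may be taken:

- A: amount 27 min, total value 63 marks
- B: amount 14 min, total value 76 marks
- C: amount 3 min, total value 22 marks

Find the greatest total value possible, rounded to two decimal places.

Take in order of value per unit:
- C (22/3 per unit): all 3 → value 22, running total 22.00
- B (76/14 per unit): all 14 → value 76, running total 98.00
- A (63/27 per unit): 11 of 27 → value 11×63/27 = 25.6667, running total 123.67
Total 123.67.

123.67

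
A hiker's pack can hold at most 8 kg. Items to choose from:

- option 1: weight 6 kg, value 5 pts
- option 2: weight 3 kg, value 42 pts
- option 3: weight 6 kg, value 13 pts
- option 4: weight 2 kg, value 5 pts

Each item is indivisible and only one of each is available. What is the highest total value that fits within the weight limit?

Check high-value combinations within 8 kg:
- option 2+option 4: weight 3+2=5, value 42+5=47
- option 2: weight 3, value 42
- option 3+option 4: weight 6+2=8, value 13+5=18
- option 3: weight 6, value 13
- option 1+option 4: weight 6+2=8, value 5+5=10
Best: 47 pts.

47 pts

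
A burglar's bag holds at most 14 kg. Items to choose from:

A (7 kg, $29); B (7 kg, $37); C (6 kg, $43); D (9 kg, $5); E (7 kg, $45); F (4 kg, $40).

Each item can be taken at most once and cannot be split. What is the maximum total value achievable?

Check high-value combinations within 14 kg:
- C+E: weight 6+7=13, value 43+45=88
- E+F: weight 7+4=11, value 45+40=85
- C+F: weight 6+4=10, value 43+40=83
- B+E: weight 7+7=14, value 37+45=82
- B+C: weight 7+6=13, value 37+43=80
Best: $88.

$88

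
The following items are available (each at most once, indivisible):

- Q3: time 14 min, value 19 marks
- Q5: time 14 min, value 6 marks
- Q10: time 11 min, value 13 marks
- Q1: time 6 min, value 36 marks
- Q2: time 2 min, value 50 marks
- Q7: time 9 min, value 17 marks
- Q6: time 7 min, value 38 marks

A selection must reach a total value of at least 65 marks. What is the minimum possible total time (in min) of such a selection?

8

Subsets with value ≥ 65, sorted by total time:
- Q1+Q2: time 8, value 86
- Q2+Q6: time 9, value 88
- Q2+Q7: time 11, value 67
- Q1+Q6: time 13, value 74
Minimum time: 8 min.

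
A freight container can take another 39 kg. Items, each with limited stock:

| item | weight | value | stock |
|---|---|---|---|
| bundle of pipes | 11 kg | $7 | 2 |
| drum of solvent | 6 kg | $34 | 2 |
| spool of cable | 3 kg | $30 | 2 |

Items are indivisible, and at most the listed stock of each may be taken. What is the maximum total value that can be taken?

$135

Best selections within weight 39 and stock limits:
- 1×bundle of pipes + 2×drum of solvent + 2×spool of cable: weight 29, value 135
- 2×drum of solvent + 2×spool of cable: weight 18, value 128
Best: $135.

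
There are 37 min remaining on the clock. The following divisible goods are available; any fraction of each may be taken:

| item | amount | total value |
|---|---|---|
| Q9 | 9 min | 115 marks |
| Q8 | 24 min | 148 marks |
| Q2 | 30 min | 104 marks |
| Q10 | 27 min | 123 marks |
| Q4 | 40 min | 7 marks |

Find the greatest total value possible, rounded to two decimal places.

Take in order of value per unit:
- Q9 (115/9 per unit): all 9 → value 115, running total 115.00
- Q8 (148/24 per unit): all 24 → value 148, running total 263.00
- Q10 (123/27 per unit): 4 of 27 → value 4×123/27 = 18.2222, running total 281.22
Total 281.22.

281.22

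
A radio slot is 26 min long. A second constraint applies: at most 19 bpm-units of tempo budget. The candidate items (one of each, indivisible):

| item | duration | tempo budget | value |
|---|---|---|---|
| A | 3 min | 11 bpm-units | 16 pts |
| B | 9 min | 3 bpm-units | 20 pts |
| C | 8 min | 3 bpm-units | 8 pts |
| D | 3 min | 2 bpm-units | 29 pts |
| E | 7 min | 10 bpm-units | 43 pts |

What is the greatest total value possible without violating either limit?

92 pts

Feasible sets respecting both limits:
- B+D+E: duration 19, tempo budget 15, value 92
- C+D+E: duration 18, tempo budget 15, value 80
- A+B+C+D: duration 23, tempo budget 19, value 73
Best: 92 pts.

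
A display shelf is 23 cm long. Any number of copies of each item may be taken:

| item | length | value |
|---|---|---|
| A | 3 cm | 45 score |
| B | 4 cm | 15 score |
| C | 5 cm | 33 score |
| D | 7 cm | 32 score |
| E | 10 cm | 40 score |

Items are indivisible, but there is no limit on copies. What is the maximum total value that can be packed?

315 score

Best value-per-unit is A at 45/3, and filling with it alone uses length 7×3=21. No mix of the others beats 7×45 = 315.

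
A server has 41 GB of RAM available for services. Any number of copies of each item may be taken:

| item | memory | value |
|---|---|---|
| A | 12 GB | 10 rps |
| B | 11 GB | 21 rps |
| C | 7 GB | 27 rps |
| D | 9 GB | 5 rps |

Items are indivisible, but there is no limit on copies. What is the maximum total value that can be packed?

135 rps

Best value-per-unit is C at 27/7, and filling with it alone uses memory 5×7=35. No mix of the others beats 5×27 = 135.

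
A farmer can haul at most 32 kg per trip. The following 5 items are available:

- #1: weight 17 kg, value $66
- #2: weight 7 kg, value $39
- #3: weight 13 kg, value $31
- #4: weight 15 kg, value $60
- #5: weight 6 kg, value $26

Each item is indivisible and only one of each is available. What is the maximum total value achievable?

Check high-value combinations within 32 kg:
- #1+#2+#5: weight 17+7+6=30, value 66+39+26=131
- #1+#4: weight 17+15=32, value 66+60=126
- #2+#4+#5: weight 7+15+6=28, value 39+60+26=125
Best: $131.

$131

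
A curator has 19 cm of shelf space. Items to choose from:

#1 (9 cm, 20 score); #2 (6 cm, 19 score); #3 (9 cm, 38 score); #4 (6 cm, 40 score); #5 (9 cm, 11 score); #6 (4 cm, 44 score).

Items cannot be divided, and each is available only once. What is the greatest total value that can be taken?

122 score

This is a 0/1 knapsack; check combinations near the capacity.
- #3+#4+#6: length 9+6+4=19, value 38+40+44=122
- #1+#4+#6: length 9+6+4=19, value 20+40+44=104
- #2+#4+#6: length 6+6+4=16, value 19+40+44=103
Best: 122 score.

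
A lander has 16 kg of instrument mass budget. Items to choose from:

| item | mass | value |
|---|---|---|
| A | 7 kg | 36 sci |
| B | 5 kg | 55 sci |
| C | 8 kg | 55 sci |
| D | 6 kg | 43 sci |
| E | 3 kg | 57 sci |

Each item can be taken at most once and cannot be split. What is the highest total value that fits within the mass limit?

167 sci

This is a 0/1 knapsack; check combinations near the capacity.
- B+C+E: mass 5+8+3=16, value 55+55+57=167
- B+D+E: mass 5+6+3=14, value 55+43+57=155
- A+B+E: mass 7+5+3=15, value 36+55+57=148
- A+D+E: mass 7+6+3=16, value 36+43+57=136
Best: 167 sci.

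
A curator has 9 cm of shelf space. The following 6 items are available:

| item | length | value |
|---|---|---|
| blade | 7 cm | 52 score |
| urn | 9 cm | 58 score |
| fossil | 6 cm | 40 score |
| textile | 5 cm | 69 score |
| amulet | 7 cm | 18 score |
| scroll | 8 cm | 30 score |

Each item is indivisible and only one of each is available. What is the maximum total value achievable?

This is a 0/1 knapsack; check combinations near the capacity.
- textile: length 5, value 69
- urn: length 9, value 58
- blade: length 7, value 52
- fossil: length 6, value 40
Best: 69 score.

69 score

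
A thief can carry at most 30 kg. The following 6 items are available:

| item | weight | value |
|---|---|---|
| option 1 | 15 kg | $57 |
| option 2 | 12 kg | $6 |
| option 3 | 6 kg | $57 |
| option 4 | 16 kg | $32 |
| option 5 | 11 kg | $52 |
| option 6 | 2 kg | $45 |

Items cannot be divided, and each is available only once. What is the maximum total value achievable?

$159

Check high-value combinations within 30 kg:
- option 1+option 3+option 6: weight 15+6+2=23, value 57+57+45=159
- option 3+option 5+option 6: weight 6+11+2=19, value 57+52+45=154
- option 1+option 5+option 6: weight 15+11+2=28, value 57+52+45=154
- option 3+option 4+option 6: weight 6+16+2=24, value 57+32+45=134
- option 4+option 5+option 6: weight 16+11+2=29, value 32+52+45=129
Best: $159.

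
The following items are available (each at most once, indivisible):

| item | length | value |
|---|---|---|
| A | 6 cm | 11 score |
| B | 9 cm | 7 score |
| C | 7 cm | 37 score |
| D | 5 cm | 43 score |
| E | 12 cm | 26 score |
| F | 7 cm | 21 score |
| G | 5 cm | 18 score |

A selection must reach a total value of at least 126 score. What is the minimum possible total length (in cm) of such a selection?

Subsets with value ≥ 126, sorted by total length:
- A+C+D+F+G: length 30, value 130
- C+D+E+F: length 31, value 127
- B+C+D+F+G: length 33, value 126
Minimum length: 30 cm.

30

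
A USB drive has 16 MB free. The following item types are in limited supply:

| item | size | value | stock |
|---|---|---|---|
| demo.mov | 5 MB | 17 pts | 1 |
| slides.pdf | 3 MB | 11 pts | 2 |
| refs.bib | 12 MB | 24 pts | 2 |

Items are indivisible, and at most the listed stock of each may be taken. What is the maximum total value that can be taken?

39 pts

Best selections within size 16 and stock limits:
- 1×demo.mov + 2×slides.pdf: size 11, value 39
- 1×slides.pdf + 1×refs.bib: size 15, value 35
- 1×demo.mov + 1×slides.pdf: size 8, value 28
- 1×refs.bib: size 12, value 24
Best: 39 pts.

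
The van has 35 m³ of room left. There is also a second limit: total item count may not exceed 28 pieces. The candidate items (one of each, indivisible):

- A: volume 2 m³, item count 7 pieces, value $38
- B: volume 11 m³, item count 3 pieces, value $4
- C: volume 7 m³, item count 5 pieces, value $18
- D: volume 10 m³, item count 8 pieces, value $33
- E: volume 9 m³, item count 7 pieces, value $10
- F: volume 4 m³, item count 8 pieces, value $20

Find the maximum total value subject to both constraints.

Feasible sets respecting both limits:
- A+C+D+F: volume 23, item count 28, value 109
- A+C+D+E: volume 28, item count 27, value 99
- A+B+D+F: volume 27, item count 26, value 95
Best: $109.

$109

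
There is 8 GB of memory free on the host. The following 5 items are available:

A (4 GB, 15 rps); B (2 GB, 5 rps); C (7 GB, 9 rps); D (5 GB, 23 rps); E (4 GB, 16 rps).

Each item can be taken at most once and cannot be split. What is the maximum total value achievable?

31 rps

This is a 0/1 knapsack; check combinations near the capacity.
- A+E: memory 4+4=8, value 15+16=31
- B+D: memory 2+5=7, value 5+23=28
- D: memory 5, value 23
- B+E: memory 2+4=6, value 5+16=21
- A+B: memory 4+2=6, value 15+5=20
Best: 31 rps.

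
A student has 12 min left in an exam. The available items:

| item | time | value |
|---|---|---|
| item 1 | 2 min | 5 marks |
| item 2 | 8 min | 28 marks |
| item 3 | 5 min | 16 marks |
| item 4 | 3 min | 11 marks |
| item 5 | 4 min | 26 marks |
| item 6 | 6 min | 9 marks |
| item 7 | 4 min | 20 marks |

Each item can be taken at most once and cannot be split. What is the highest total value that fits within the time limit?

Check high-value combinations within 12 min:
- item 4+item 5+item 7: time 3+4+4=11, value 11+26+20=57
- item 2+item 5: time 8+4=12, value 28+26=54
- item 3+item 4+item 5: time 5+3+4=12, value 16+11+26=53
Best: 57 marks.

57 marks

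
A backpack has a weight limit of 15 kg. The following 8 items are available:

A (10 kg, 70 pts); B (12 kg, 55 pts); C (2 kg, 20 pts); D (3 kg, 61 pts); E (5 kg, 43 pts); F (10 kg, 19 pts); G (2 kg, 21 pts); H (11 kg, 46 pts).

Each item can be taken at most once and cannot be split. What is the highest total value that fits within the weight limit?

This is a 0/1 knapsack; check combinations near the capacity.
- A+D+G: weight 10+3+2=15, value 70+61+21=152
- A+C+D: weight 10+2+3=15, value 70+20+61=151
- C+D+E+G: weight 2+3+5+2=12, value 20+61+43+21=145
Best: 152 pts.

152 pts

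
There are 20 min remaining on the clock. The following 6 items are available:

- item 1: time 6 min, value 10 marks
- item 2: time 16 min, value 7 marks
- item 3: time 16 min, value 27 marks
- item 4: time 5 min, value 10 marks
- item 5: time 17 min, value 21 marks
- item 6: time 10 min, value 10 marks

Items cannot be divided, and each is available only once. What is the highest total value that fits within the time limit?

27 marks

This is a 0/1 knapsack; check combinations near the capacity.
- item 3: time 16, value 27
- item 5: time 17, value 21
- item 1+item 4: time 6+5=11, value 10+10=20
Best: 27 marks.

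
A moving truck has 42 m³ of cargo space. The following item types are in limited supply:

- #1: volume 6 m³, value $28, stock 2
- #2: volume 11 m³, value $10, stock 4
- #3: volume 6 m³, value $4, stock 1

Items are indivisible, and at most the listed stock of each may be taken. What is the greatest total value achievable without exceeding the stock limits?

$80

Top feasible selections:
- 2×#1 + 2×#2 + 1×#3: volume 40, value 80
- 2×#1 + 2×#2: volume 34, value 76
- 2×#1 + 1×#2 + 1×#3: volume 29, value 70
- 2×#1 + 1×#2: volume 23, value 66
Best: $80.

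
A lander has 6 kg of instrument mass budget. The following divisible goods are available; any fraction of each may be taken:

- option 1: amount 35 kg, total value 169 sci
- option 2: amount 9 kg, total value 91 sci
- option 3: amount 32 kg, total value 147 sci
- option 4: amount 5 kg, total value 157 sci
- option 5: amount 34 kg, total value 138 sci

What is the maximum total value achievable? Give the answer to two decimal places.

167.11

Take in order of value per unit:
- option 4 (157/5 per unit): all 5 → value 157, running total 157.00
- option 2 (91/9 per unit): 1 of 9 → value 1×91/9 = 10.1111, running total 167.11
Total 167.11.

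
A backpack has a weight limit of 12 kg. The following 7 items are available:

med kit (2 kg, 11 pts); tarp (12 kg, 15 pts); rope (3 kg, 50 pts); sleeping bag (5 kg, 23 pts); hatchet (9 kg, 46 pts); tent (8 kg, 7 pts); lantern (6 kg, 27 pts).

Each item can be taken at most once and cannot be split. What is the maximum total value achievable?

Check high-value combinations within 12 kg:
- rope+hatchet: weight 3+9=12, value 50+46=96
- med kit+rope+lantern: weight 2+3+6=11, value 11+50+27=88
- med kit+rope+sleeping bag: weight 2+3+5=10, value 11+50+23=84
- rope+lantern: weight 3+6=9, value 50+27=77
- rope+sleeping bag: weight 3+5=8, value 50+23=73
Best: 96 pts.

96 pts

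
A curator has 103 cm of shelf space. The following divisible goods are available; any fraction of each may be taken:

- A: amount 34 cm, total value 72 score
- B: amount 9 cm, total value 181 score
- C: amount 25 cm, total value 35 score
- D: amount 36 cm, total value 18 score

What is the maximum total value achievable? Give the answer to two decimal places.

305.50

Take in order of value per unit:
- B (181/9 per unit): all 9 → value 181, running total 181.00
- A (72/34 per unit): all 34 → value 72, running total 253.00
- C (35/25 per unit): all 25 → value 35, running total 288.00
- D (18/36 per unit): 35 of 36 → value 35×18/36 = 17.5000, running total 305.50
Total 305.50.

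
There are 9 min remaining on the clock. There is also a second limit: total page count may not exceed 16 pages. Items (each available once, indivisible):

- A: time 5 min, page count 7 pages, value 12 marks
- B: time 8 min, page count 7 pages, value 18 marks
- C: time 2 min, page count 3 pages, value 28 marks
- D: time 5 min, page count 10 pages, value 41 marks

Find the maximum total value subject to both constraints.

Feasible sets respecting both limits:
- C+D: time 7, page count 13, value 69
- D: time 5, page count 10, value 41
- A+C: time 7, page count 10, value 40
Best: 69 marks.

69 marks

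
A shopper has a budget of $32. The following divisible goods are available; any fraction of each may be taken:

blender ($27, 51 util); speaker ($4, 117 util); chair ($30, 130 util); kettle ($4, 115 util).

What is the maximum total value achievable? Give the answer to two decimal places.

336.00

Take in order of value per unit:
- speaker (117/4 per unit): all 4 → value 117, running total 117.00
- kettle (115/4 per unit): all 4 → value 115, running total 232.00
- chair (130/30 per unit): 24 of 30 → value 24×130/30 = 104.0000, running total 336.00
Total 336.00.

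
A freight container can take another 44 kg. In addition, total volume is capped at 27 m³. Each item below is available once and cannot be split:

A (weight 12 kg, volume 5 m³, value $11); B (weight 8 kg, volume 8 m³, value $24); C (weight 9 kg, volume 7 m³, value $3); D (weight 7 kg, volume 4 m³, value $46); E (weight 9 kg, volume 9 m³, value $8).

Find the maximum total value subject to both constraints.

Feasible sets respecting both limits:
- A+B+D+E: weight 36, volume 26, value 89
- A+B+C+D: weight 36, volume 24, value 84
- A+B+D: weight 27, volume 17, value 81
- B+D+E: weight 24, volume 21, value 78
Best: $89.

$89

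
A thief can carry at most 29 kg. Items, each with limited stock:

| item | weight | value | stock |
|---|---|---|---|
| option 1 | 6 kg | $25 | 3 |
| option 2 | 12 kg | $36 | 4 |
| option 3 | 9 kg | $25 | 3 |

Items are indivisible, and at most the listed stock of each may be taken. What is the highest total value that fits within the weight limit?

$100

Top feasible selections:
- 3×option 1 + 1×option 3: weight 27, value 100
- 2×option 1 + 1×option 2: weight 24, value 86
Best: $100.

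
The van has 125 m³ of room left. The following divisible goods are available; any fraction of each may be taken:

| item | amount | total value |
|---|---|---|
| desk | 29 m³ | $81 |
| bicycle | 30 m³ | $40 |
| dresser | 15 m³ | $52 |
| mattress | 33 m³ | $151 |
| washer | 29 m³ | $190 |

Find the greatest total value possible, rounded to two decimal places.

Take in order of value per unit:
- washer (190/29 per unit): all 29 → value 190, running total 190.00
- mattress (151/33 per unit): all 33 → value 151, running total 341.00
- dresser (52/15 per unit): all 15 → value 52, running total 393.00
- desk (81/29 per unit): all 29 → value 81, running total 474.00
- bicycle (40/30 per unit): 19 of 30 → value 19×40/30 = 25.3333, running total 499.33
Total 499.33.

499.33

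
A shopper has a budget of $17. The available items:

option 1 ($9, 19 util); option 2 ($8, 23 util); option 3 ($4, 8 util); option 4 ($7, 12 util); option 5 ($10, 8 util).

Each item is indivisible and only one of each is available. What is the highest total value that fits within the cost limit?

Check high-value combinations within $17:
- option 1+option 2: cost 9+8=17, value 19+23=42
- option 2+option 4: cost 8+7=15, value 23+12=35
- option 2+option 3: cost 8+4=12, value 23+8=31
Best: 42 util.

42 util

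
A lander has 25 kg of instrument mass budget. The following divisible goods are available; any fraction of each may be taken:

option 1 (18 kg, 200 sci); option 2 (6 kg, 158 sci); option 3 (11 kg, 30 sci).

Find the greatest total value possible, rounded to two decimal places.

360.73

Take in order of value per unit:
- option 2 (158/6 per unit): all 6 → value 158, running total 158.00
- option 1 (200/18 per unit): all 18 → value 200, running total 358.00
- option 3 (30/11 per unit): 1 of 11 → value 1×30/11 = 2.7273, running total 360.73
Total 360.73.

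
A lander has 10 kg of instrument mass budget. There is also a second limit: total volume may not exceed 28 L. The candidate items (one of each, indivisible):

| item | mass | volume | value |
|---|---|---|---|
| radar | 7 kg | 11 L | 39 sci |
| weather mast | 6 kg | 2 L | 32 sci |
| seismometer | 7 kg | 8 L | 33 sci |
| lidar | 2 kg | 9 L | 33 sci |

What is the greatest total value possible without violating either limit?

72 sci

Feasible sets respecting both limits:
- radar+lidar: mass 9, volume 20, value 72
- seismometer+lidar: mass 9, volume 17, value 66
- weather mast+lidar: mass 8, volume 11, value 65
- radar: mass 7, volume 11, value 39
Best: 72 sci.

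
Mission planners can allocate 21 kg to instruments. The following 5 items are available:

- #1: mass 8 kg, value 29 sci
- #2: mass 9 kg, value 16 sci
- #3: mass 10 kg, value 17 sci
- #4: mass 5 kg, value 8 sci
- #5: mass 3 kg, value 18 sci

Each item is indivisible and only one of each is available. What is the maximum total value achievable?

64 sci

This is a 0/1 knapsack; check combinations near the capacity.
- #1+#3+#5: mass 8+10+3=21, value 29+17+18=64
- #1+#2+#5: mass 8+9+3=20, value 29+16+18=63
- #1+#4+#5: mass 8+5+3=16, value 29+8+18=55
- #1+#5: mass 8+3=11, value 29+18=47
- #1+#3: mass 8+10=18, value 29+17=46
Best: 64 sci.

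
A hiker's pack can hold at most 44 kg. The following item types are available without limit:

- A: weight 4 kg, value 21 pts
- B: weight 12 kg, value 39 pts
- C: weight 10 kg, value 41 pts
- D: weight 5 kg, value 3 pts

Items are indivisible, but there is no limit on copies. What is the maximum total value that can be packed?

231 pts

Best value-per-unit is A at 21/4, and filling with it alone uses weight 11×4=44. No mix of the others beats 11×21 = 231.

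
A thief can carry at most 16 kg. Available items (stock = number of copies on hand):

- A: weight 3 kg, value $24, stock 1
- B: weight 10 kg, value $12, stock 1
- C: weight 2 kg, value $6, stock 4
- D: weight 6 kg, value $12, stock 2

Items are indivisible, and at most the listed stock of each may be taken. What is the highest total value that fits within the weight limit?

$54

Best selections within weight 16 and stock limits:
- 1×A + 3×C + 1×D: weight 15, value 54
- 1×A + 4×C: weight 11, value 48
- 1×A + 2×C + 1×D: weight 13, value 48
- 1×A + 2×D: weight 15, value 48
Best: $54.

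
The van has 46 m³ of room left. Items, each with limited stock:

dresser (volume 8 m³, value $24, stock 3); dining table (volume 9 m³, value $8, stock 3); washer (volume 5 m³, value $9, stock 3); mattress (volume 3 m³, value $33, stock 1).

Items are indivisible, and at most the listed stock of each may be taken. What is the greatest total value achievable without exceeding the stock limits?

Top feasible selections:
- 3×dresser + 3×washer + 1×mattress: volume 42, value 132
- 3×dresser + 1×dining table + 2×washer + 1×mattress: volume 46, value 131
Best: $132.

$132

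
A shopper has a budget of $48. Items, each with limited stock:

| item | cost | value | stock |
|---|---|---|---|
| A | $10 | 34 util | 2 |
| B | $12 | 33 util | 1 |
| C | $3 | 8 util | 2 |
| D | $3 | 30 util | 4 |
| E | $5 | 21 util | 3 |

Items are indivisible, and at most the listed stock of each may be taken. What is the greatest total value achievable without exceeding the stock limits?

251 util

Best selections within cost 48 and stock limits:
- 2×A + 4×D + 3×E: cost 47, value 251
- 2×A + 2×C + 4×D + 2×E: cost 48, value 246
Best: 251 util.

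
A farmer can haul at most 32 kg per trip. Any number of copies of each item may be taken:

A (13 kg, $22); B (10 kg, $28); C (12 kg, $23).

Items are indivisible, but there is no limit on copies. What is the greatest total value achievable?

$84

Best value-per-unit is B at 28/10, and filling with it alone uses weight 3×10=30. No mix of the others beats 3×28 = 84.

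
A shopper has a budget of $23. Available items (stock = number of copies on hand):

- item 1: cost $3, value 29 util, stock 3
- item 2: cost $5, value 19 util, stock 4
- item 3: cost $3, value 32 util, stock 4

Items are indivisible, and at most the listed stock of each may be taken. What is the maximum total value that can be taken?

Best selections within cost 23 and stock limits:
- 3×item 1 + 4×item 3: cost 21, value 215
- 2×item 1 + 1×item 2 + 4×item 3: cost 23, value 205
- 3×item 1 + 1×item 2 + 3×item 3: cost 23, value 202
Best: 215 util.

215 util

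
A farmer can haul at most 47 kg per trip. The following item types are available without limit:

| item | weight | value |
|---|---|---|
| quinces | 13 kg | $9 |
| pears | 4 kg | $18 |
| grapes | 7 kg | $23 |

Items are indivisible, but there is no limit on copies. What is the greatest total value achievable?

$203

Best value-per-unit is pears at 18/4; filling with it alone gives 11×18 = 198.
Optimal mix: 10×pears + 1×grapes → weight 47, value 203.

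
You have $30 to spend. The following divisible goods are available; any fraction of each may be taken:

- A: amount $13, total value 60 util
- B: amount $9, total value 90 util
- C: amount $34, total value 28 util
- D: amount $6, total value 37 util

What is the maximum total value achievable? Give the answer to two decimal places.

Take in order of value per unit:
- B (90/9 per unit): all 9 → value 90, running total 90.00
- D (37/6 per unit): all 6 → value 37, running total 127.00
- A (60/13 per unit): all 13 → value 60, running total 187.00
- C (28/34 per unit): 2 of 34 → value 2×28/34 = 1.6471, running total 188.65
Total 188.65.

188.65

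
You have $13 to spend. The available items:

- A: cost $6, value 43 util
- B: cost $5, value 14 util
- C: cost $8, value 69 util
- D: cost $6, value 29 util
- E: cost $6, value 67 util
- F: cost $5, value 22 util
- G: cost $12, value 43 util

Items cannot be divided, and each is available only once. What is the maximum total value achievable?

110 util

Check high-value combinations within $13:
- A+E: cost 6+6=12, value 43+67=110
- D+E: cost 6+6=12, value 29+67=96
- C+F: cost 8+5=13, value 69+22=91
Best: 110 util.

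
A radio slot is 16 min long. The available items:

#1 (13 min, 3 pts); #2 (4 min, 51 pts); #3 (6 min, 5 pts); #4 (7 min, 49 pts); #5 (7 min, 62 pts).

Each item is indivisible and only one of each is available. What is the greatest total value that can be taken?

Check high-value combinations within 16 min:
- #2+#5: duration 4+7=11, value 51+62=113
- #4+#5: duration 7+7=14, value 49+62=111
- #2+#4: duration 4+7=11, value 51+49=100
- #3+#5: duration 6+7=13, value 5+62=67
Best: 113 pts.

113 pts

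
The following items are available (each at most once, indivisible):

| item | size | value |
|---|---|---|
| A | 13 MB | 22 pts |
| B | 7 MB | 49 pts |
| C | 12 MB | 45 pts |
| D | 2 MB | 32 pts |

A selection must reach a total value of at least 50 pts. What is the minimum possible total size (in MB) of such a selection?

9

Subsets with value ≥ 50, sorted by total size:
- B+D: size 9, value 81
- C+D: size 14, value 77
- A+D: size 15, value 54
- B+C: size 19, value 94
Minimum size: 9 MB.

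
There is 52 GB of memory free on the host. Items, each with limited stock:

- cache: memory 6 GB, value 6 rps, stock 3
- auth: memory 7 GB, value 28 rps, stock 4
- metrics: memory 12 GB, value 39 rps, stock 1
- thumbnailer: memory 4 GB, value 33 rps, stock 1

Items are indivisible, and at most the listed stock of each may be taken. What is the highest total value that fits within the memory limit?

Best selections within memory 52 and stock limits:
- 1×cache + 4×auth + 1×metrics + 1×thumbnailer: memory 50, value 190
- 4×auth + 1×metrics + 1×thumbnailer: memory 44, value 184
- 2×cache + 3×auth + 1×metrics + 1×thumbnailer: memory 49, value 168
Best: 190 rps.

190 rps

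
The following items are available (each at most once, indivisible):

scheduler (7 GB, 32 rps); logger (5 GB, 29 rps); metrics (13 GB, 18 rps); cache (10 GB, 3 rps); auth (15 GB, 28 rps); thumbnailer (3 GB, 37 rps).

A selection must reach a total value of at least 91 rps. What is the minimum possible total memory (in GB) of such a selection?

15

Subsets with value ≥ 91, sorted by total memory:
- scheduler+logger+thumbnailer: memory 15, value 98
- logger+auth+thumbnailer: memory 23, value 94
- scheduler+logger+cache+thumbnailer: memory 25, value 101
- scheduler+auth+thumbnailer: memory 25, value 97
Minimum memory: 15 GB.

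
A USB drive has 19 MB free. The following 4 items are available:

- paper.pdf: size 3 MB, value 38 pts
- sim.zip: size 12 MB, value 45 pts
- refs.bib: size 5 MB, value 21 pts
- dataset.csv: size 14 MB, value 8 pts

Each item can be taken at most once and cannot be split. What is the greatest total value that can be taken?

Check high-value combinations within 19 MB:
- paper.pdf+sim.zip: size 3+12=15, value 38+45=83
- sim.zip+refs.bib: size 12+5=17, value 45+21=66
- paper.pdf+refs.bib: size 3+5=8, value 38+21=59
- paper.pdf+dataset.csv: size 3+14=17, value 38+8=46
Best: 83 pts.

83 pts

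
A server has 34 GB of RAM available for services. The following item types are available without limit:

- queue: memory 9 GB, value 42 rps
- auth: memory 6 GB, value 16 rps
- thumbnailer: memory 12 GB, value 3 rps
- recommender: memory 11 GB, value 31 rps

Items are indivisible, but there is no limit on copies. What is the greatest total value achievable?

Best value-per-unit is queue at 42/9; filling with it alone gives 3×42 = 126.
Optimal mix: 3×queue + 1×auth → memory 33, value 142.

142 rps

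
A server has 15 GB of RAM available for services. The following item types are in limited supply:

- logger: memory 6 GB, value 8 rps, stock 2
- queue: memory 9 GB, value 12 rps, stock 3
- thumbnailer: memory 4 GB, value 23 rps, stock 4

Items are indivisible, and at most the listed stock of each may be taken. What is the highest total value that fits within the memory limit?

Best selections within memory 15 and stock limits:
- 3×thumbnailer: memory 12, value 69
- 1×logger + 2×thumbnailer: memory 14, value 54
Best: 69 rps.

69 rps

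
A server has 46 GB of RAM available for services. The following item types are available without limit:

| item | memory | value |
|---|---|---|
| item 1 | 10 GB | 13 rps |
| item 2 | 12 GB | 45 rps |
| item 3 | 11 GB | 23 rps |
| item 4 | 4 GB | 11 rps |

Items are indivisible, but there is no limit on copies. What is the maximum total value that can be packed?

157 rps

Best value-per-unit is item 2 at 45/12; filling with it alone gives 3×45 = 135.
Optimal mix: 3×item 2 + 2×item 4 → memory 44, value 157.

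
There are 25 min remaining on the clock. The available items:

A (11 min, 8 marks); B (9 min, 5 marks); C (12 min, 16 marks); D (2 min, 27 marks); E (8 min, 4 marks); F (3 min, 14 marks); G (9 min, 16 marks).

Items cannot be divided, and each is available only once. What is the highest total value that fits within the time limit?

65 marks

Check high-value combinations within 25 min:
- A+D+F+G: time 11+2+3+9=25, value 8+27+14+16=65
- B+D+F+G: time 9+2+3+9=23, value 5+27+14+16=62
- D+E+F+G: time 2+8+3+9=22, value 27+4+14+16=61
Best: 65 marks.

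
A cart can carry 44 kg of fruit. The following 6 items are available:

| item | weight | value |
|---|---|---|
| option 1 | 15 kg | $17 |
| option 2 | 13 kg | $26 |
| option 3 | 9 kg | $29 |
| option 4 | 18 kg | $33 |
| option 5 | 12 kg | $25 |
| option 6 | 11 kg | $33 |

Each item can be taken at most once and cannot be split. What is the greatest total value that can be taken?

Check high-value combinations within 44 kg:
- option 3+option 4+option 6: weight 9+18+11=38, value 29+33+33=95
- option 2+option 4+option 6: weight 13+18+11=42, value 26+33+33=92
- option 4+option 5+option 6: weight 18+12+11=41, value 33+25+33=91
- option 2+option 3+option 6: weight 13+9+11=33, value 26+29+33=88
Best: $95.

$95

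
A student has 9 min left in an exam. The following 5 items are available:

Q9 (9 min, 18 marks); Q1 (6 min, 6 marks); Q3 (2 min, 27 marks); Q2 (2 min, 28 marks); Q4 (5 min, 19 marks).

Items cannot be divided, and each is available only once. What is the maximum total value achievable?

Check high-value combinations within 9 min:
- Q3+Q2+Q4: time 2+2+5=9, value 27+28+19=74
- Q3+Q2: time 2+2=4, value 27+28=55
- Q2+Q4: time 2+5=7, value 28+19=47
- Q3+Q4: time 2+5=7, value 27+19=46
Best: 74 marks.

74 marks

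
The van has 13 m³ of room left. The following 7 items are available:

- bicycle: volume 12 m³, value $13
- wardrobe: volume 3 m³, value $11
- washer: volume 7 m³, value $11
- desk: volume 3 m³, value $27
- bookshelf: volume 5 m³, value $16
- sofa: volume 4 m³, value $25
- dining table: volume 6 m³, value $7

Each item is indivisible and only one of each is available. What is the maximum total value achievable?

$68

Check high-value combinations within 13 m³:
- desk+bookshelf+sofa: volume 3+5+4=12, value 27+16+25=68
- wardrobe+desk+sofa: volume 3+3+4=10, value 11+27+25=63
- desk+sofa+dining table: volume 3+4+6=13, value 27+25+7=59
Best: $68.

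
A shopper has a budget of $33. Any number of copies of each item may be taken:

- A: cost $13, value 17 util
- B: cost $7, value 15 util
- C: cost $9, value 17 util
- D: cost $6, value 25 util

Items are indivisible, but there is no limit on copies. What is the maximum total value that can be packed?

Best value-per-unit is D at 25/6, and filling with it alone uses cost 5×6=30. No mix of the others beats 5×25 = 125.

125 util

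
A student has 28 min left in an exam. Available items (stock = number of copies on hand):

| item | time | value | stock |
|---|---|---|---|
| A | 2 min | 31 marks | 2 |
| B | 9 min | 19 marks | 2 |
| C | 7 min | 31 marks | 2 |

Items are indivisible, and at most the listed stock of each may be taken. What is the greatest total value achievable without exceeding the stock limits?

143 marks

Best selections within time 28 and stock limits:
- 2×A + 1×B + 2×C: time 27, value 143
- 2×A + 2×C: time 18, value 124
- 2×A + 1×B + 1×C: time 20, value 112
Best: 143 marks.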